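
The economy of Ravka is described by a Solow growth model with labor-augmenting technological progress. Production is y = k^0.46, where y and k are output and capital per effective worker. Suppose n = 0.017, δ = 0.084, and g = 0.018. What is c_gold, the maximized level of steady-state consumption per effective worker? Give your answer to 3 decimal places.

c_gold ≈ 1.708

Break-even investment rate: n + g + δ = 0.017 + 0.018 + 0.084 = 0.119.
Maximizing c = f(k) − (n+g+δ)·k gives f'(k) = n+g+δ, i.e. 0.46·k^(0.46−1) = 0.119, so k_gold = (0.46/0.119)^(1/0.54) ≈ 12.2300.
y_gold = 12.2300^0.46 ≈ 3.1639.
c_gold = y_gold − (n+g+δ)·k_gold = 3.1639 − 0.119·12.2300 ≈ 1.7085.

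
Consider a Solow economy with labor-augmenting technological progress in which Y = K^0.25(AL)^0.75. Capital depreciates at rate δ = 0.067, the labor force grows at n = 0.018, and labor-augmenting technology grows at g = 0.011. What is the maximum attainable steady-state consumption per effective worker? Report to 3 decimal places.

Capital per effective worker breaks even when investment replaces (n + g + δ)·k; here n + g + δ = 0.096.
Maximizing c = f(k) − (n+g+δ)·k gives f'(k) = n+g+δ, i.e. 0.25·k^(0.25−1) = 0.096, so k_gold = (0.25/0.096)^(1/0.75) ≈ 3.5828.
y_gold = 3.5828^0.25 ≈ 1.3758.
c_gold = y_gold − (n+g+δ)·k_gold = 1.3758 − 0.096·3.5828 ≈ 1.0319.

c_gold ≈ 1.032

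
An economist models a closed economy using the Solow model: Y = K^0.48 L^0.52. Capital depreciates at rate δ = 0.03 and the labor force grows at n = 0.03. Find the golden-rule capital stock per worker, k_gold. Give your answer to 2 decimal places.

k_gold ≈ 54.54

The effective depreciation rate is n + δ = 0.03 + 0.03 = 0.06.
Golden rule sets MPK = n+δ: 0.48·k^(0.48−1) = 0.06, so k_gold = (0.48/0.06)^(1/0.52) ≈ 54.5395.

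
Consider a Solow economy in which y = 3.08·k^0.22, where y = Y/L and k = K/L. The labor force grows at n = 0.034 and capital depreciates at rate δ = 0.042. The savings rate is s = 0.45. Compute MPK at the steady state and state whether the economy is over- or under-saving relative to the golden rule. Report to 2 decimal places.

The effective depreciation rate is n + δ = 0.034 + 0.042 = 0.076.
Steady-state k*: s·A·k^0.22 = 0.076·k gives k* = (0.45·3.08/0.076)^(1/0.78) ≈ 41.3621.
MPK = 0.22·3.08·41.3621^(-0.78) ≈ 0.0372.
MPK < n+δ = 0.076, so the economy is dynamically inefficient (over-saving).

over-saving; MPK ≈ 0.04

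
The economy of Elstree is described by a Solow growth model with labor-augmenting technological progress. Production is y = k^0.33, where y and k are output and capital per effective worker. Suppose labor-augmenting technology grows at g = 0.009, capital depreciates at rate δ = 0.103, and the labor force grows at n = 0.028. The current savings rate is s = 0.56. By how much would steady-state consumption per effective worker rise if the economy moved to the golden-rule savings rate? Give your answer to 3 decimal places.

Δc ≈ 0.151

Break-even investment rate: n + g + δ = 0.028 + 0.009 + 0.103 = 0.14.
Current steady state (s = 0.56): k* = (0.56/0.14)^(1/0.67) ≈ 7.9177, y* = 7.9177^0.33 ≈ 1.9794, c* = (1−0.56)·1.9794 ≈ 0.8709.
At the golden rule the marginal product of capital equals n+g+δ: 0.33·k^(0.33−1) = 0.14. Solving, k_gold = (0.33/0.14)^(1/0.67) ≈ 3.5958.
y_gold = 3.5958^0.33 ≈ 1.5255, c_gold = y_gold − 0.14·k_gold ≈ 1.0221.
Gain: Δc = 1.0221 − 0.8709 ≈ 0.1511.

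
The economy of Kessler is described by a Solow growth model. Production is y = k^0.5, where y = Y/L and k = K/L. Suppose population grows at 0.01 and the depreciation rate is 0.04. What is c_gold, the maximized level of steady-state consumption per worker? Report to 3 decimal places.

Capital per worker breaks even when investment replaces (n + δ)·k; here n + δ = 0.05.
Maximizing c = f(k) − (n+δ)·k gives f'(k) = n+δ, i.e. 0.5·k^(0.5−1) = 0.05, so k_gold = (0.5/0.05)^(1/0.5) ≈ 100.0000.
y_gold = 100.0000^0.5 ≈ 10.0000.
c_gold = y_gold − (n+δ)·k_gold = 10.0000 − 0.05·100.0000 ≈ 5.0000.

c_gold ≈ 5.000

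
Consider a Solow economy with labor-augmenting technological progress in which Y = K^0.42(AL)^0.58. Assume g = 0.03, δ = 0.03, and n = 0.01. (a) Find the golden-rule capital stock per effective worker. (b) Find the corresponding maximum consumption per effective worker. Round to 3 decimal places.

n + g + δ = 0.01 + 0.03 + 0.03 = 0.07.
Setting f'(k) = n+g+δ gives 0.42·k^(0.42−1) = 0.07, hence k_gold = (0.42/0.07)^(1/0.58) ≈ 21.9604.
y_gold = 21.9604^0.42 ≈ 3.6601; c_gold = y_gold − 0.07·k_gold ≈ 2.1228.

(a) k_gold ≈ 21.960; (b) c_gold ≈ 2.123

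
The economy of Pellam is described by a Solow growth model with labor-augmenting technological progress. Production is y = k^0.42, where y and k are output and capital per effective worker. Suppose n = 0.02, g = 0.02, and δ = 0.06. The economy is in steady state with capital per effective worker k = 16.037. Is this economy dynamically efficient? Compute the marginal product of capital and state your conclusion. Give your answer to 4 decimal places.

dynamically inefficient; MPK ≈ 0.0840

The effective depreciation rate is n + g + δ = 0.02 + 0.02 + 0.06 = 0.1.
MPK = 0.42·k^(0.42−1) = 0.42·16.037^(-0.58) ≈ 0.0840.
MPK < 0.1, so the economy is dynamically inefficient (over-saving).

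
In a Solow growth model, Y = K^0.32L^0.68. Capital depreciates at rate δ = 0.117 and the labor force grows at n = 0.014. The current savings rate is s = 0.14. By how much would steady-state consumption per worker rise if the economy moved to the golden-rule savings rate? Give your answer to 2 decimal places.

Δc ≈ 0.15

Capital per worker breaks even when investment replaces (n + δ)·k; here n + δ = 0.131.
Current steady state (s = 0.14): k* = (0.14/0.131)^(1/0.68) ≈ 1.1026, y* = 1.1026^0.32 ≈ 1.0318, c* = (1−0.14)·1.0318 ≈ 0.8873.
Setting f'(k) = n+δ gives 0.32·k^(0.32−1) = 0.131, hence k_gold = (0.32/0.131)^(1/0.68) ≈ 3.7189.
y_gold = 3.7189^0.32 ≈ 1.5224, c_gold = y_gold − 0.131·k_gold ≈ 1.0352.
Gain: Δc = 1.0352 − 0.8873 ≈ 0.1479.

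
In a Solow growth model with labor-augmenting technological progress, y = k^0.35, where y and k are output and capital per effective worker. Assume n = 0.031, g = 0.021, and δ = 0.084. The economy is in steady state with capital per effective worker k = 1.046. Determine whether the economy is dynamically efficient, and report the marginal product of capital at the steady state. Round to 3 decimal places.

dynamically efficient; MPK ≈ 0.340

n + g + δ = 0.031 + 0.021 + 0.084 = 0.136.
MPK = 0.35·k^(0.35−1) = 0.35·1.046^(-0.65) ≈ 0.3399.
MPK > 0.136, so the economy is dynamically efficient (under-saving).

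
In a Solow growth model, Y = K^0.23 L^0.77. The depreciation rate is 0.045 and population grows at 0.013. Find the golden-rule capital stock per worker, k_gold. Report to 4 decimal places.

k_gold ≈ 5.9843

Break-even investment rate: n + δ = 0.013 + 0.045 = 0.058.
Maximizing c = f(k) − (n+δ)·k gives f'(k) = n+δ, i.e. 0.23·k^(0.23−1) = 0.058, so k_gold = (0.23/0.058)^(1/0.77) ≈ 5.9843.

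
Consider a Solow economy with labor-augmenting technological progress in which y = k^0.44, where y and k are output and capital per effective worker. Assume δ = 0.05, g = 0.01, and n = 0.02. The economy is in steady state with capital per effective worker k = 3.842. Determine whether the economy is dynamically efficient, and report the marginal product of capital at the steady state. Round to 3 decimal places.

n + g + δ = 0.02 + 0.01 + 0.05 = 0.08.
MPK = 0.44·k^(0.44−1) = 0.44·3.842^(-0.56) ≈ 0.2071.
MPK > 0.08, so the economy is dynamically efficient (under-saving).

dynamically efficient; MPK ≈ 0.207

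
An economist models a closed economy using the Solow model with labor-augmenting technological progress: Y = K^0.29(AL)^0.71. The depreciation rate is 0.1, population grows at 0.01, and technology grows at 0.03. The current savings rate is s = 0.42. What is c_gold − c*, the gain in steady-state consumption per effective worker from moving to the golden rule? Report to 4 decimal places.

Δc ≈ 0.0475

The effective depreciation rate is n + g + δ = 0.01 + 0.03 + 0.1 = 0.14.
Current steady state (s = 0.42): k* = (0.42/0.14)^(1/0.71) ≈ 4.6990, y* = 4.6990^0.29 ≈ 1.5663, c* = (1−0.42)·1.5663 ≈ 0.9085.
Golden rule sets MPK = n+g+δ: 0.29·k^(0.29−1) = 0.14, so k_gold = (0.29/0.14)^(1/0.71) ≈ 2.7890.
y_gold = 2.7890^0.29 ≈ 1.3464, c_gold = y_gold − 0.14·k_gold ≈ 0.9560.
Gain: Δc = 0.9560 − 0.9085 ≈ 0.0475.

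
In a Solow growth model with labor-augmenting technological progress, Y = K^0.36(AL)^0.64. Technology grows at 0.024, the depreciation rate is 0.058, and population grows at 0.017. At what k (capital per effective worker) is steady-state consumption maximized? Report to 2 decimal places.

k_gold ≈ 7.52

Capital per effective worker breaks even when investment replaces (n + g + δ)·k; here n + g + δ = 0.099.
At the golden rule the marginal product of capital equals n+g+δ: 0.36·k^(0.36−1) = 0.099. Solving, k_gold = (0.36/0.099)^(1/0.64) ≈ 7.5170.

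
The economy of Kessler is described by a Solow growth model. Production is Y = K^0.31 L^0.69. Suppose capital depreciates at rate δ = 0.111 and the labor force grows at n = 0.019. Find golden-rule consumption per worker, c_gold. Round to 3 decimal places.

n + δ = 0.019 + 0.111 = 0.13.
Golden rule sets MPK = n+δ: 0.31·k^(0.31−1) = 0.13, so k_gold = (0.31/0.13)^(1/0.69) ≈ 3.5236.
y_gold = 3.5236^0.31 ≈ 1.4776.
c_gold = y_gold − (n+δ)·k_gold = 1.4776 − 0.13·3.5236 ≈ 1.0196.

c_gold ≈ 1.020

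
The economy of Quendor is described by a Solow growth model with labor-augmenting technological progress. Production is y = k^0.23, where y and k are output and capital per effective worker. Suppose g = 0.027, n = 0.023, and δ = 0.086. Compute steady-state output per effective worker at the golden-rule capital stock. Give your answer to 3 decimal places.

The effective depreciation rate is n + g + δ = 0.023 + 0.027 + 0.086 = 0.136.
Maximizing c = f(k) − (n+g+δ)·k gives f'(k) = n+g+δ, i.e. 0.23·k^(0.23−1) = 0.136, so k_gold = (0.23/0.136)^(1/0.77) ≈ 1.9786.
Output: y_gold = k_gold^0.23 = 1.9786^0.23 ≈ 1.1699.

y_gold ≈ 1.170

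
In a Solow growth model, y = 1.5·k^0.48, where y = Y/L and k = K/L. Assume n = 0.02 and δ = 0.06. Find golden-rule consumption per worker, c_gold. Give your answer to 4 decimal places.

Break-even investment rate: n + δ = 0.02 + 0.06 = 0.08.
At the golden rule the marginal product of capital equals n+δ: 0.48·1.5·k^(0.48−1) = 0.08. Solving, k_gold = (0.48·1.5/0.08)^(1/0.52) ≈ 68.4040.
y_gold = 1.5·68.4040^0.48 ≈ 11.4007.
c_gold = y_gold − (n+δ)·k_gold = 11.4007 − 0.08·68.4040 ≈ 5.9284.

c_gold ≈ 5.9284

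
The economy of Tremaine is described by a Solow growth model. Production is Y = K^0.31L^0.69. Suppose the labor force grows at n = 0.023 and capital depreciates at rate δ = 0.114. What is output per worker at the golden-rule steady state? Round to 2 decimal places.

y_gold ≈ 1.44

The effective depreciation rate is n + δ = 0.023 + 0.114 = 0.137.
At the golden rule the marginal product of capital equals n+δ: 0.31·k^(0.31−1) = 0.137. Solving, k_gold = (0.31/0.137)^(1/0.69) ≈ 3.2657.
Output: y_gold = k_gold^0.31 = 3.2657^0.31 ≈ 1.4432.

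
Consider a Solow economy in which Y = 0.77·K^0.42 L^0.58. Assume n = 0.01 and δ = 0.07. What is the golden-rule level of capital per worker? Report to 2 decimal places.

k_gold ≈ 11.12

Capital per worker breaks even when investment replaces (n + δ)·k; here n + δ = 0.08.
Golden rule sets MPK = n+δ: 0.42·0.77·k^(0.42−1) = 0.08, so k_gold = (0.42·0.77/0.08)^(1/0.58) ≈ 11.1160.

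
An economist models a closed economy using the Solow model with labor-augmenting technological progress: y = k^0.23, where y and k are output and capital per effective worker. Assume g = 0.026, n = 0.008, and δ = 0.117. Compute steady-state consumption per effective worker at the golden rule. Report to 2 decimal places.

c_gold ≈ 0.87

Capital per effective worker breaks even when investment replaces (n + g + δ)·k; here n + g + δ = 0.151.
Maximizing c = f(k) − (n+g+δ)·k gives f'(k) = n+g+δ, i.e. 0.23·k^(0.23−1) = 0.151, so k_gold = (0.23/0.151)^(1/0.77) ≈ 1.7272.
y_gold = 1.7272^0.23 ≈ 1.1339.
c_gold = y_gold − (n+g+δ)·k_gold = 1.1339 − 0.151·1.7272 ≈ 0.8731.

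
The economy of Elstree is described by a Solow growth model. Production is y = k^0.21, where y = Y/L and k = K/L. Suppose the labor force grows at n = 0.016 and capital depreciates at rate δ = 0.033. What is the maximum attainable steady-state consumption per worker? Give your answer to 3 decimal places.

c_gold ≈ 1.163

Capital per worker breaks even when investment replaces (n + δ)·k; here n + δ = 0.049.
At the golden rule the marginal product of capital equals n+δ: 0.21·k^(0.21−1) = 0.049. Solving, k_gold = (0.21/0.049)^(1/0.79) ≈ 6.3100.
y_gold = 6.3100^0.21 ≈ 1.4723.
c_gold = y_gold − (n+δ)·k_gold = 1.4723 − 0.049·6.3100 ≈ 1.1631.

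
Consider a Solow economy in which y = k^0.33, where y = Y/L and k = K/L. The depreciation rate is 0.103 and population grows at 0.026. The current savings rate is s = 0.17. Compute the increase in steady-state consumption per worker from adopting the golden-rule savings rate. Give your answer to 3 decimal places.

Capital per worker breaks even when investment replaces (n + δ)·k; here n + δ = 0.129.
Current steady state (s = 0.17): k* = (0.17/0.129)^(1/0.67) ≈ 1.5097, y* = 1.5097^0.33 ≈ 1.1456, c* = (1−0.17)·1.1456 ≈ 0.9509.
Golden rule sets MPK = n+δ: 0.33·k^(0.33−1) = 0.129, so k_gold = (0.33/0.129)^(1/0.67) ≈ 4.0630.
y_gold = 4.0630^0.33 ≈ 1.5882, c_gold = y_gold − 0.129·k_gold ≈ 1.0641.
Gain: Δc = 1.0641 − 0.9509 ≈ 0.1133.

Δc ≈ 0.113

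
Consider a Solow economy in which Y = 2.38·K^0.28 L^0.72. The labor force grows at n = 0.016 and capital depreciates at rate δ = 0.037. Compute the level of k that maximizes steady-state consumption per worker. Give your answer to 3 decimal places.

k_gold ≈ 33.653

The effective depreciation rate is n + δ = 0.016 + 0.037 = 0.053.
Setting f'(k) = n+δ gives 0.28·2.38·k^(0.28−1) = 0.053, hence k_gold = (0.28·2.38/0.053)^(1/0.72) ≈ 33.6532.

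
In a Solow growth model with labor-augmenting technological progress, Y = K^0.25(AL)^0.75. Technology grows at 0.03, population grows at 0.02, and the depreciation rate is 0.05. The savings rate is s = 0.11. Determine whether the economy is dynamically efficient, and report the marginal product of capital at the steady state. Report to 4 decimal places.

dynamically efficient; MPK ≈ 0.2273

The effective depreciation rate is n + g + δ = 0.02 + 0.03 + 0.05 = 0.1.
Steady-state k*: s·k^0.25 = 0.1·k gives k* = (0.11/0.1)^(1/0.75) ≈ 1.1355.
MPK = 0.25·1.1355^(-0.75) ≈ 0.2273.
MPK > n+g+δ = 0.1, so the economy is dynamically efficient (under-saving).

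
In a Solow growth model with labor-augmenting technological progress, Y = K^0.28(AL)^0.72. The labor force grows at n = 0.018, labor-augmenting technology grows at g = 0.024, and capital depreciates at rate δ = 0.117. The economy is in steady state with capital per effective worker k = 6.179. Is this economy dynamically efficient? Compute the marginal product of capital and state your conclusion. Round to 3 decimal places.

Capital per effective worker breaks even when investment replaces (n + g + δ)·k; here n + g + δ = 0.159.
MPK = 0.28·k^(0.28−1) = 0.28·6.179^(-0.72) ≈ 0.0755.
MPK < 0.159, so the economy is dynamically inefficient (over-saving).

dynamically inefficient; MPK ≈ 0.075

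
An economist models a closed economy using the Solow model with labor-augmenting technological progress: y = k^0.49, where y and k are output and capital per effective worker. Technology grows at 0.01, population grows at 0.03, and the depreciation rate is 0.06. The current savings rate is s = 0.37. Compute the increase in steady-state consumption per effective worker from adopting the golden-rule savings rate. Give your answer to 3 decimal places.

The effective depreciation rate is n + g + δ = 0.03 + 0.01 + 0.06 = 0.1.
Current steady state (s = 0.37): k* = (0.37/0.1)^(1/0.51) ≈ 13.0053, y* = 13.0053^0.49 ≈ 3.5150, c* = (1−0.37)·3.5150 ≈ 2.2144.
Maximizing c = f(k) − (n+g+δ)·k gives f'(k) = n+g+δ, i.e. 0.49·k^(0.49−1) = 0.1, so k_gold = (0.49/0.1)^(1/0.51) ≈ 22.5593.
y_gold = 22.5593^0.49 ≈ 4.6039, c_gold = y_gold − 0.1·k_gold ≈ 2.3480.
Gain: Δc = 2.3480 − 2.2144 ≈ 0.1336.

Δc ≈ 0.134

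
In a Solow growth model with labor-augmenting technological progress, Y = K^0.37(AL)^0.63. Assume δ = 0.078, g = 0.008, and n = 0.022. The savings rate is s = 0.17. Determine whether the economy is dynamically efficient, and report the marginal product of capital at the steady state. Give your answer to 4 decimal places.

dynamically efficient; MPK ≈ 0.2351

n + g + δ = 0.022 + 0.008 + 0.078 = 0.108.
Steady-state k*: s·k^0.37 = 0.108·k gives k* = (0.17/0.108)^(1/0.63) ≈ 2.0547.
MPK = 0.37·2.0547^(-0.63) ≈ 0.2351.
MPK > n+g+δ = 0.108, so the economy is dynamically efficient (under-saving).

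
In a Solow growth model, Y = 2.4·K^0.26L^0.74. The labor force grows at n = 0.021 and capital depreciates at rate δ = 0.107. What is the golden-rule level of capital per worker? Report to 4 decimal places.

n + δ = 0.021 + 0.107 = 0.128.
Setting f'(k) = n+δ gives 0.26·2.4·k^(0.26−1) = 0.128, hence k_gold = (0.26·2.4/0.128)^(1/0.74) ≈ 8.5054.

k_gold ≈ 8.5054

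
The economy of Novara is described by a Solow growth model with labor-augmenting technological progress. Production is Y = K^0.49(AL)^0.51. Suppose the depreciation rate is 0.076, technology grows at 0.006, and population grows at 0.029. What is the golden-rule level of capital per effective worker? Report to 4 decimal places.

Capital per effective worker breaks even when investment replaces (n + g + δ)·k; here n + g + δ = 0.111.
Setting f'(k) = n+g+δ gives 0.49·k^(0.49−1) = 0.111, hence k_gold = (0.49/0.111)^(1/0.51) ≈ 18.3847.

k_gold ≈ 18.3847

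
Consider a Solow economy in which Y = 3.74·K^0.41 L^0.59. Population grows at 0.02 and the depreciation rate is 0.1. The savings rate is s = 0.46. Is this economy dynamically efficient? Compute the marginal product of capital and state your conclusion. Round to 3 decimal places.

dynamically inefficient; MPK ≈ 0.107

n + δ = 0.02 + 0.1 = 0.12.
Steady-state k*: s·A·k^0.41 = 0.12·k gives k* = (0.46·3.74/0.12)^(1/0.59) ≈ 91.2182.
MPK = 0.41·3.74·91.2182^(-0.59) ≈ 0.1070.
MPK < n+δ = 0.12, so the economy is dynamically inefficient (over-saving).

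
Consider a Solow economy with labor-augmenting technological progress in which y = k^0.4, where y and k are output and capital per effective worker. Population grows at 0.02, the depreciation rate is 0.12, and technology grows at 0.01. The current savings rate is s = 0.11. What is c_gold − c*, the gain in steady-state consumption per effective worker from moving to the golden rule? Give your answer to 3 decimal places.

n + g + δ = 0.02 + 0.01 + 0.12 = 0.15.
Current steady state (s = 0.11): k* = (0.11/0.15)^(1/0.6) ≈ 0.5964, y* = 0.5964^0.4 ≈ 0.8132, c* = (1−0.11)·0.8132 ≈ 0.7238.
Setting f'(k) = n+g+δ gives 0.4·k^(0.4−1) = 0.15, hence k_gold = (0.4/0.15)^(1/0.6) ≈ 5.1280.
y_gold = 5.1280^0.4 ≈ 1.9230, c_gold = y_gold − 0.15·k_gold ≈ 1.1538.
Gain: Δc = 1.1538 − 0.7238 ≈ 0.4300.

Δc ≈ 0.430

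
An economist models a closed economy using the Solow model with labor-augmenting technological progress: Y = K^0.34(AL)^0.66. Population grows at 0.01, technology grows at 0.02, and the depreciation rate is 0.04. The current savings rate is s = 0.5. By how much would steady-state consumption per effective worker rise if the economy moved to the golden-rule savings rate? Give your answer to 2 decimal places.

Break-even investment rate: n + g + δ = 0.01 + 0.02 + 0.04 = 0.07.
Current steady state (s = 0.5): k* = (0.5/0.07)^(1/0.66) ≈ 19.6673, y* = 19.6673^0.34 ≈ 2.7534, c* = (1−0.5)·2.7534 ≈ 1.3767.
Golden rule sets MPK = n+g+δ: 0.34·k^(0.34−1) = 0.07, so k_gold = (0.34/0.07)^(1/0.66) ≈ 10.9641.
y_gold = 10.9641^0.34 ≈ 2.2573, c_gold = y_gold − 0.07·k_gold ≈ 1.4898.
Gain: Δc = 1.4898 − 1.3767 ≈ 0.1131.

Δc ≈ 0.11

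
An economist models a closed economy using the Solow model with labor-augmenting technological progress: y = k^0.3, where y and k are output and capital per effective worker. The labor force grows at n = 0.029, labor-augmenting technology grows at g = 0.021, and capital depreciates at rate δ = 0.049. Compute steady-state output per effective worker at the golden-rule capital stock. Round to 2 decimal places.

Capital per effective worker breaks even when investment replaces (n + g + δ)·k; here n + g + δ = 0.099.
Maximizing c = f(k) − (n+g+δ)·k gives f'(k) = n+g+δ, i.e. 0.3·k^(0.3−1) = 0.099, so k_gold = (0.3/0.099)^(1/0.7) ≈ 4.8735.
Output: y_gold = k_gold^0.3 = 4.8735^0.3 ≈ 1.6082.

y_gold ≈ 1.61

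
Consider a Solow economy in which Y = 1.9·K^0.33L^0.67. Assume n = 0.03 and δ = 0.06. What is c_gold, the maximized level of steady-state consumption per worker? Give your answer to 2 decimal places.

c_gold ≈ 3.31

Break-even investment rate: n + δ = 0.03 + 0.06 = 0.09.
Golden rule sets MPK = n+δ: 0.33·1.9·k^(0.33−1) = 0.09, so k_gold = (0.33·1.9/0.09)^(1/0.67) ≈ 18.1237.
y_gold = 1.9·18.1237^0.33 ≈ 4.9428.
c_gold = y_gold − (n+δ)·k_gold = 4.9428 − 0.09·18.1237 ≈ 3.3117.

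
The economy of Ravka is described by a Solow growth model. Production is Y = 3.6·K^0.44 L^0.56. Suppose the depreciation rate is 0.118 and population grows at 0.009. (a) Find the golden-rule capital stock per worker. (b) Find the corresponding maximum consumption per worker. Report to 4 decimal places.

The effective depreciation rate is n + δ = 0.009 + 0.118 = 0.127.
Setting f'(k) = n+δ gives 0.44·3.6·k^(0.44−1) = 0.127, hence k_gold = (0.44·3.6/0.127)^(1/0.56) ≈ 90.5850.
y_gold = 3.6·90.5850^0.44 ≈ 26.1461; c_gold = y_gold − 0.127·k_gold ≈ 14.6418.

(a) k_gold ≈ 90.5850; (b) c_gold ≈ 14.6418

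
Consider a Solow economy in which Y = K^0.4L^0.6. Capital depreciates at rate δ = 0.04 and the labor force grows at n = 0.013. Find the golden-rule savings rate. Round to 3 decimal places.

s_gold = 0.400

Capital per worker breaks even when investment replaces (n + δ)·k; here n + δ = 0.053.
At the golden rule MPK = n+δ, and in any Cobb-Douglas steady state s = (n+δ)·k/y = MPK·k/y = capital's share 0.4.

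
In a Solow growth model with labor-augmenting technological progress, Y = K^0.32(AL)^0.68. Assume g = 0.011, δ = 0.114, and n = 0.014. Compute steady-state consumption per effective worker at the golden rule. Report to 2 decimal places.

c_gold ≈ 1.01

Capital per effective worker breaks even when investment replaces (n + g + δ)·k; here n + g + δ = 0.139.
Setting f'(k) = n+g+δ gives 0.32·k^(0.32−1) = 0.139, hence k_gold = (0.32/0.139)^(1/0.68) ≈ 3.4084.
y_gold = 3.4084^0.32 ≈ 1.4805.
c_gold = y_gold − (n+g+δ)·k_gold = 1.4805 − 0.139·3.4084 ≈ 1.0068.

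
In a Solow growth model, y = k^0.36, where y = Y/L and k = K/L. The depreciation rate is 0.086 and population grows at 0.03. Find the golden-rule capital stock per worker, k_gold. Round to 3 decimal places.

n + δ = 0.03 + 0.086 = 0.116.
At the golden rule the marginal product of capital equals n+δ: 0.36·k^(0.36−1) = 0.116. Solving, k_gold = (0.36/0.116)^(1/0.64) ≈ 5.8682.

k_gold ≈ 5.868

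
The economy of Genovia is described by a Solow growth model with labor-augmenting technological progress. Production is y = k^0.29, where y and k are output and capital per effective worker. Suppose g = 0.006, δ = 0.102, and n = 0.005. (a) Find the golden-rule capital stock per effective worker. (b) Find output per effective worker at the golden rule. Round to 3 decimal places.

(a) k_gold ≈ 3.771; (b) y_gold ≈ 1.470

The effective depreciation rate is n + g + δ = 0.005 + 0.006 + 0.102 = 0.113.
Setting f'(k) = n+g+δ gives 0.29·k^(0.29−1) = 0.113, hence k_gold = (0.29/0.113)^(1/0.71) ≈ 3.7714.
y_gold = 3.7714^0.29 ≈ 1.4696.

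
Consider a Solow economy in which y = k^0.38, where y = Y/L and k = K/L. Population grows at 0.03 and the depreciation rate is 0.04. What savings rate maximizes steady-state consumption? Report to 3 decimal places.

s_gold = 0.380

Break-even investment rate: n + δ = 0.03 + 0.04 = 0.07.
At the golden rule MPK = n+δ, and in any Cobb-Douglas steady state s = (n+δ)·k/y = MPK·k/y = capital's share 0.38.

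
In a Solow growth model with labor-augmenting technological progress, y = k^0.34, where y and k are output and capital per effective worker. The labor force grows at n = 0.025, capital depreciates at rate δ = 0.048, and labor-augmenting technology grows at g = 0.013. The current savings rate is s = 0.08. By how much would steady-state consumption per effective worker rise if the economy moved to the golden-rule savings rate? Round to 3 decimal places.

Δc ≈ 0.454

Capital per effective worker breaks even when investment replaces (n + g + δ)·k; here n + g + δ = 0.086.
Current steady state (s = 0.08): k* = (0.08/0.086)^(1/0.66) ≈ 0.8962, y* = 0.8962^0.34 ≈ 0.9634, c* = (1−0.08)·0.9634 ≈ 0.8864.
Setting f'(k) = n+g+δ gives 0.34·k^(0.34−1) = 0.086, hence k_gold = (0.34/0.086)^(1/0.66) ≈ 8.0263.
y_gold = 8.0263^0.34 ≈ 2.0302, c_gold = y_gold − 0.086·k_gold ≈ 1.3399.
Gain: Δc = 1.3399 − 0.8864 ≈ 0.4536.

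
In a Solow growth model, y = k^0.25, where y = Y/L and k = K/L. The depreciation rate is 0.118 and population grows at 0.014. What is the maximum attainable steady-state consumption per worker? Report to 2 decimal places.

The effective depreciation rate is n + δ = 0.014 + 0.118 = 0.132.
Setting f'(k) = n+δ gives 0.25·k^(0.25−1) = 0.132, hence k_gold = (0.25/0.132)^(1/0.75) ≈ 2.3433.
y_gold = 2.3433^0.25 ≈ 1.2372.
c_gold = y_gold − (n+δ)·k_gold = 1.2372 − 0.132·2.3433 ≈ 0.9279.

c_gold ≈ 0.93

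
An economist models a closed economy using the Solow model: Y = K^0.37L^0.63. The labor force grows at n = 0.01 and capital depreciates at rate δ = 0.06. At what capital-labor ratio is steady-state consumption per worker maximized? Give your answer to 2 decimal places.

k_gold ≈ 14.05

Capital per worker breaks even when investment replaces (n + δ)·k; here n + δ = 0.07.
Golden rule sets MPK = n+δ: 0.37·k^(0.37−1) = 0.07, so k_gold = (0.37/0.07)^(1/0.63) ≈ 14.0535.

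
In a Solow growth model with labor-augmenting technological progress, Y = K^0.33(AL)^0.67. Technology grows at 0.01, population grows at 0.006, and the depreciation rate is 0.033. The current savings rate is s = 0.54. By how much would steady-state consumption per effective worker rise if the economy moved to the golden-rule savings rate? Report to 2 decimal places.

Break-even investment rate: n + g + δ = 0.006 + 0.01 + 0.033 = 0.049.
Current steady state (s = 0.54): k* = (0.54/0.049)^(1/0.67) ≈ 35.9351, y* = 35.9351^0.33 ≈ 3.2608, c* = (1−0.54)·3.2608 ≈ 1.5000.
Setting f'(k) = n+g+δ gives 0.33·k^(0.33−1) = 0.049, hence k_gold = (0.33/0.049)^(1/0.67) ≈ 17.2304.
y_gold = 17.2304^0.33 ≈ 2.5585, c_gold = y_gold − 0.049·k_gold ≈ 1.7142.
Gain: Δc = 1.7142 − 1.5000 ≈ 0.2142.

Δc ≈ 0.21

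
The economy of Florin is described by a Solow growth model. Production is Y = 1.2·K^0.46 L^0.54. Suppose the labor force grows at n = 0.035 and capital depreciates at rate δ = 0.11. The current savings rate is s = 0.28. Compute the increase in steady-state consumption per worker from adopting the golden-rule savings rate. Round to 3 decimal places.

Δc ≈ 0.256

n + δ = 0.035 + 0.11 = 0.145.
Current steady state (s = 0.28): k* = (0.28·1.2/0.145)^(1/0.54) ≈ 4.7410, y* = 1.2·4.7410^0.46 ≈ 2.4552, c* = (1−0.28)·2.4552 ≈ 1.7677.
Golden rule sets MPK = n+δ: 0.46·1.2·k^(0.46−1) = 0.145, so k_gold = (0.46·1.2/0.145)^(1/0.54) ≈ 11.8886.
y_gold = 1.2·11.8886^0.46 ≈ 3.7475, c_gold = y_gold − 0.145·k_gold ≈ 2.0237.
Gain: Δc = 2.0237 − 1.7677 ≈ 0.2559.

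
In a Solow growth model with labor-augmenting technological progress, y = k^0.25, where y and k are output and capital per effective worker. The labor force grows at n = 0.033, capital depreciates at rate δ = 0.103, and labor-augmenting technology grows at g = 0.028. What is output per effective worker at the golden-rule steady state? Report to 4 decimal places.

y_gold ≈ 1.1509

The effective depreciation rate is n + g + δ = 0.033 + 0.028 + 0.103 = 0.164.
At the golden rule the marginal product of capital equals n+g+δ: 0.25·k^(0.25−1) = 0.164. Solving, k_gold = (0.25/0.164)^(1/0.75) ≈ 1.7544.
Output: y_gold = k_gold^0.25 = 1.7544^0.25 ≈ 1.1509.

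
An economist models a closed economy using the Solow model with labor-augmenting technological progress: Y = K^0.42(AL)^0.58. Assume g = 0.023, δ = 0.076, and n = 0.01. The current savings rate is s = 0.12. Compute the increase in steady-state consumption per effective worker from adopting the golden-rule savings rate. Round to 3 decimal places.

Break-even investment rate: n + g + δ = 0.01 + 0.023 + 0.076 = 0.109.
Current steady state (s = 0.12): k* = (0.12/0.109)^(1/0.58) ≈ 1.1803, y* = 1.1803^0.42 ≈ 1.0721, c* = (1−0.12)·1.0721 ≈ 0.9434.
Setting f'(k) = n+g+δ gives 0.42·k^(0.42−1) = 0.109, hence k_gold = (0.42/0.109)^(1/0.58) ≈ 10.2339.
y_gold = 10.2339^0.42 ≈ 2.6559, c_gold = y_gold − 0.109·k_gold ≈ 1.5404.
Gain: Δc = 1.5404 − 0.9434 ≈ 0.5970.

Δc ≈ 0.597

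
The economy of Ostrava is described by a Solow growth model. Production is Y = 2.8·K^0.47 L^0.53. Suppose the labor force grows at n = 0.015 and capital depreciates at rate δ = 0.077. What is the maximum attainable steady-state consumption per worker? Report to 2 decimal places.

c_gold ≈ 15.71

The effective depreciation rate is n + δ = 0.015 + 0.077 = 0.092.
Maximizing c = f(k) − (n+δ)·k gives f'(k) = n+δ, i.e. 0.47·2.8·k^(0.47−1) = 0.092, so k_gold = (0.47·2.8/0.092)^(1/0.53) ≈ 151.4009.
y_gold = 2.8·151.4009^0.47 ≈ 29.6359.
c_gold = y_gold − (n+δ)·k_gold = 29.6359 − 0.092·151.4009 ≈ 15.7070.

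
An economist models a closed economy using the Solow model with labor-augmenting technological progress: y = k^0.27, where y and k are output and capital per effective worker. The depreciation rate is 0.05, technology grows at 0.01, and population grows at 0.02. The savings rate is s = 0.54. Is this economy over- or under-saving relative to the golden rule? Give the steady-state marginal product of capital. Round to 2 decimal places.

over-saving; MPK ≈ 0.04

Break-even investment rate: n + g + δ = 0.02 + 0.01 + 0.05 = 0.08.
Steady-state k*: s·k^0.27 = 0.08·k gives k* = (0.54/0.08)^(1/0.73) ≈ 13.6783.
MPK = 0.27·13.6783^(-0.73) ≈ 0.0400.
MPK < n+g+δ = 0.08, so the economy is dynamically inefficient (over-saving).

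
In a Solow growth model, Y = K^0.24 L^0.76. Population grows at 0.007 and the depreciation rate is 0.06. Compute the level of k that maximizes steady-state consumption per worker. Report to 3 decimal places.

n + δ = 0.007 + 0.06 = 0.067.
At the golden rule the marginal product of capital equals n+δ: 0.24·k^(0.24−1) = 0.067. Solving, k_gold = (0.24/0.067)^(1/0.76) ≈ 5.3595.

k_gold ≈ 5.360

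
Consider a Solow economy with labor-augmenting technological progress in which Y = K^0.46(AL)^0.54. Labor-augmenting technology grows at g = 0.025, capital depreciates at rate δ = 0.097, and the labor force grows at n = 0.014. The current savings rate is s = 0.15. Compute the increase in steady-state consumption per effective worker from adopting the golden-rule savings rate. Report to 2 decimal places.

Break-even investment rate: n + g + δ = 0.014 + 0.025 + 0.097 = 0.136.
Current steady state (s = 0.15): k* = (0.15/0.136)^(1/0.54) ≈ 1.1989, y* = 1.1989^0.46 ≈ 1.0870, c* = (1−0.15)·1.0870 ≈ 0.9240.
Maximizing c = f(k) − (n+g+δ)·k gives f'(k) = n+g+δ, i.e. 0.46·k^(0.46−1) = 0.136, so k_gold = (0.46/0.136)^(1/0.54) ≈ 9.5507.
y_gold = 9.5507^0.46 ≈ 2.8237, c_gold = y_gold − 0.136·k_gold ≈ 1.5248.
Gain: Δc = 1.5248 − 0.9240 ≈ 0.6008.

Δc ≈ 0.60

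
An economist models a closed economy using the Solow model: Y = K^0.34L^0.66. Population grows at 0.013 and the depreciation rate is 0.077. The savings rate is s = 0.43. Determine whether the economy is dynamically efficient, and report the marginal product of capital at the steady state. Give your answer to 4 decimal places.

n + δ = 0.013 + 0.077 = 0.09.
Steady-state k*: s·k^0.34 = 0.09·k gives k* = (0.43/0.09)^(1/0.66) ≈ 10.6938.
MPK = 0.34·10.6938^(-0.66) ≈ 0.0712.
MPK < n+δ = 0.09, so the economy is dynamically inefficient (over-saving).

dynamically inefficient; MPK ≈ 0.0712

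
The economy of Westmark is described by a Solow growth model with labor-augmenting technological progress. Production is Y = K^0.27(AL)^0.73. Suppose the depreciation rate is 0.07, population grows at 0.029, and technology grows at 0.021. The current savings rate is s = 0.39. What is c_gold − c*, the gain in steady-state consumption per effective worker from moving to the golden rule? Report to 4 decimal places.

Δc ≈ 0.0420

The effective depreciation rate is n + g + δ = 0.029 + 0.021 + 0.07 = 0.12.
Current steady state (s = 0.39): k* = (0.39/0.12)^(1/0.73) ≈ 5.0259, y* = 5.0259^0.27 ≈ 1.5464, c* = (1−0.39)·1.5464 ≈ 0.9433.
Maximizing c = f(k) − (n+g+δ)·k gives f'(k) = n+g+δ, i.e. 0.27·k^(0.27−1) = 0.12, so k_gold = (0.27/0.12)^(1/0.73) ≈ 3.0370.
y_gold = 3.0370^0.27 ≈ 1.3498, c_gold = y_gold − 0.12·k_gold ≈ 0.9853.
Gain: Δc = 0.9853 − 0.9433 ≈ 0.0420.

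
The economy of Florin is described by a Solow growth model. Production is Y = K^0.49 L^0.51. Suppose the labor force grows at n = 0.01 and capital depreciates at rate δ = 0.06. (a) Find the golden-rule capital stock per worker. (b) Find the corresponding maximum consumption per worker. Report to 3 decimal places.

(a) k_gold ≈ 45.400; (b) c_gold ≈ 3.308

Capital per worker breaks even when investment replaces (n + δ)·k; here n + δ = 0.07.
Maximizing c = f(k) − (n+δ)·k gives f'(k) = n+δ, i.e. 0.49·k^(0.49−1) = 0.07, so k_gold = (0.49/0.07)^(1/0.51) ≈ 45.3999.
y_gold = 45.3999^0.49 ≈ 6.4857; c_gold = y_gold − 0.07·k_gold ≈ 3.3077.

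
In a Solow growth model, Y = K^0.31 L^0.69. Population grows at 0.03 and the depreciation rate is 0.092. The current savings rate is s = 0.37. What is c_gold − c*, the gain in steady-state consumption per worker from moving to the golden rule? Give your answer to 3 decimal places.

Δc ≈ 0.012

Break-even investment rate: n + δ = 0.03 + 0.092 = 0.122.
Current steady state (s = 0.37): k* = (0.37/0.122)^(1/0.69) ≈ 4.9925, y* = 4.9925^0.31 ≈ 1.6462, c* = (1−0.37)·1.6462 ≈ 1.0371.
Golden rule sets MPK = n+δ: 0.31·k^(0.31−1) = 0.122, so k_gold = (0.31/0.122)^(1/0.69) ≈ 3.8633.
y_gold = 3.8633^0.31 ≈ 1.5204, c_gold = y_gold − 0.122·k_gold ≈ 1.0491.
Gain: Δc = 1.0491 − 1.0371 ≈ 0.0120.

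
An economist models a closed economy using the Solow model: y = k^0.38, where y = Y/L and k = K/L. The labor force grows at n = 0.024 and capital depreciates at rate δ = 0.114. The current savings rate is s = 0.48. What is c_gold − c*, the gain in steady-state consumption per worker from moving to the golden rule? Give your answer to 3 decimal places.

n + δ = 0.024 + 0.114 = 0.138.
Current steady state (s = 0.48): k* = (0.48/0.138)^(1/0.62) ≈ 7.4673, y* = 7.4673^0.38 ≈ 2.1469, c* = (1−0.48)·2.1469 ≈ 1.1164.
Maximizing c = f(k) − (n+δ)·k gives f'(k) = n+δ, i.e. 0.38·k^(0.38−1) = 0.138, so k_gold = (0.38/0.138)^(1/0.62) ≈ 5.1230.
y_gold = 5.1230^0.38 ≈ 1.8605, c_gold = y_gold − 0.138·k_gold ≈ 1.1535.
Gain: Δc = 1.1535 − 1.1164 ≈ 0.0371.

Δc ≈ 0.037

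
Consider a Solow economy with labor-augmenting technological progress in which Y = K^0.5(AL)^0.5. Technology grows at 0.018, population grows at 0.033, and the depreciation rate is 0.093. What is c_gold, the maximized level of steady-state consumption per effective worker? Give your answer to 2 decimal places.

n + g + δ = 0.033 + 0.018 + 0.093 = 0.144.
Setting f'(k) = n+g+δ gives 0.5·k^(0.5−1) = 0.144, hence k_gold = (0.5/0.144)^(1/0.5) ≈ 12.0563.
y_gold = 12.0563^0.5 ≈ 3.4722.
c_gold = y_gold − (n+g+δ)·k_gold = 3.4722 − 0.144·12.0563 ≈ 1.7361.

c_gold ≈ 1.74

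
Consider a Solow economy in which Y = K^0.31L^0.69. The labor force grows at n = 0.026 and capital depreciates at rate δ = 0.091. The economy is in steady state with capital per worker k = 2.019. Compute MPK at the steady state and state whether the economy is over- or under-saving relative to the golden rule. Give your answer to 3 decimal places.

under-saving; MPK ≈ 0.191

n + δ = 0.026 + 0.091 = 0.117.
MPK = 0.31·k^(0.31−1) = 0.31·2.019^(-0.69) ≈ 0.1909.
MPK > 0.117, so the economy is dynamically efficient (under-saving).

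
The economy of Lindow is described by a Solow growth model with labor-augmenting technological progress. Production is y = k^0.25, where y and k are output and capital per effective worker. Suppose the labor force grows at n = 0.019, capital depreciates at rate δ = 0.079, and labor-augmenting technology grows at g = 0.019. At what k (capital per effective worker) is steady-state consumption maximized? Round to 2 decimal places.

The effective depreciation rate is n + g + δ = 0.019 + 0.019 + 0.079 = 0.117.
At the golden rule the marginal product of capital equals n+g+δ: 0.25·k^(0.25−1) = 0.117. Solving, k_gold = (0.25/0.117)^(1/0.75) ≈ 2.7522.

k_gold ≈ 2.75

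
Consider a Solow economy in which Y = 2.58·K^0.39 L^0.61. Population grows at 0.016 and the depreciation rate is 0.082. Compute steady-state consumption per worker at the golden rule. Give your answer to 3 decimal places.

n + δ = 0.016 + 0.082 = 0.098.
Golden rule sets MPK = n+δ: 0.39·2.58·k^(0.39−1) = 0.098, so k_gold = (0.39·2.58/0.098)^(1/0.61) ≈ 45.5122.
y_gold = 2.58·45.5122^0.39 ≈ 11.4364.
c_gold = y_gold − (n+δ)·k_gold = 11.4364 − 0.098·45.5122 ≈ 6.9762.

c_gold ≈ 6.976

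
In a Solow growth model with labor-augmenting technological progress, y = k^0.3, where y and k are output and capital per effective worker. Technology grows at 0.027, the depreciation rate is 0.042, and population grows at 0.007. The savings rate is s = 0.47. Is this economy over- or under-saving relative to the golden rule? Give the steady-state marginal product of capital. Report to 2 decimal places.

over-saving; MPK ≈ 0.05

Capital per effective worker breaks even when investment replaces (n + g + δ)·k; here n + g + δ = 0.076.
Steady-state k*: s·k^0.3 = 0.076·k gives k* = (0.47/0.076)^(1/0.7) ≈ 13.5022.
MPK = 0.3·13.5022^(-0.7) ≈ 0.0485.
MPK < n+g+δ = 0.076, so the economy is dynamically inefficient (over-saving).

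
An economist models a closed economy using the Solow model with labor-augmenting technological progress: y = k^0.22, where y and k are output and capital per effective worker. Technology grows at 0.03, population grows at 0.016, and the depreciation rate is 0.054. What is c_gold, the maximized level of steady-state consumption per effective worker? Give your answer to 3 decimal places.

n + g + δ = 0.016 + 0.03 + 0.054 = 0.1.
At the golden rule the marginal product of capital equals n+g+δ: 0.22·k^(0.22−1) = 0.1. Solving, k_gold = (0.22/0.1)^(1/0.78) ≈ 2.7479.
y_gold = 2.7479^0.22 ≈ 1.2491.
c_gold = y_gold − (n+g+δ)·k_gold = 1.2491 − 0.1·2.7479 ≈ 0.9743.

c_gold ≈ 0.974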